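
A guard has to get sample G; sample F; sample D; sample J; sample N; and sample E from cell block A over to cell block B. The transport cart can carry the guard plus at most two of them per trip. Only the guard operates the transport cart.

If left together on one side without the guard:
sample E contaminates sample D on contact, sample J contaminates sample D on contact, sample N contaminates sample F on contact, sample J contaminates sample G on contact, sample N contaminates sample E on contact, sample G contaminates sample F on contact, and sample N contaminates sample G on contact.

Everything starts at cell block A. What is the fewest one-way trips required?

impossible

Whatever the first load, the items left behind include a forbidden pair without the guard. No opening move is safe, so no plan exists.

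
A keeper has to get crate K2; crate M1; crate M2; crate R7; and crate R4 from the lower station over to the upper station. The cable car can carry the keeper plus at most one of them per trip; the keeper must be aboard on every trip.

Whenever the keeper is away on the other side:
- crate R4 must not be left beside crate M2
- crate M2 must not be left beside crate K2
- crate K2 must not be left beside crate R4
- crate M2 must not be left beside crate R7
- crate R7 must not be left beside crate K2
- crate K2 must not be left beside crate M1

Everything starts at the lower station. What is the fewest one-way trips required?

Whatever the first load, the items left behind include a forbidden pair without the keeper. No opening move is safe, so no plan exists.

impossible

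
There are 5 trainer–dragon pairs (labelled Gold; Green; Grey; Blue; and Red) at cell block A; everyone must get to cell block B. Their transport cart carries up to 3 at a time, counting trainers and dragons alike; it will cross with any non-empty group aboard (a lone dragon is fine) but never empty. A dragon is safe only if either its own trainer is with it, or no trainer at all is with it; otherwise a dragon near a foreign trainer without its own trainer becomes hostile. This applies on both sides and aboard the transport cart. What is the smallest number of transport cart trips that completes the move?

11

Counting alone: each trip to cell block B takes at most 3 across and each return brings at least 1 back, so after t trips out (and t−1 returns) at most 3t − (t−1) of the 10 are across; that first reaches 10 at t = 5, so at least 9 crossings are needed.
The safety rule pushes this higher. Following every safe sequence of crossings, the most of the 10 that can be at cell block B as the transport cart arrives there on crossing 9 is 9 — never all 10.
So no plan with fewer than 11 crossings exists, and this one achieves 11:
1. dragon Gold and trainer Gold cross → cell block B.
2. trainer Gold crosses ← cell block A.
3. dragon Blue, dragon Green, and dragon Grey cross → cell block B.
4. dragon Gold crosses ← cell block A.
5. trainer Blue, trainer Green, and trainer Grey cross → cell block B.
6. dragon Green and trainer Green cross ← cell block A.
7. trainer Gold, trainer Green, and trainer Red cross → cell block B.
8. dragon Grey crosses ← cell block A.
9. dragon Gold and dragon Green cross → cell block B.
10. dragon Gold crosses ← cell block A.
11. dragon Gold, dragon Grey, and dragon Red cross → cell block B.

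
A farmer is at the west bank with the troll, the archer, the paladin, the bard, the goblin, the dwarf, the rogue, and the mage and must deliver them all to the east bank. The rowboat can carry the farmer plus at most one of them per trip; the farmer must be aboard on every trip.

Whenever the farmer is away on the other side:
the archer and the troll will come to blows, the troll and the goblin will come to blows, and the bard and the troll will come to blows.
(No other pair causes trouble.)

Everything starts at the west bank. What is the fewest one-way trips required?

impossible

Following every safe sequence of crossings from the start, the most of the 8 that can be at the east bank as the rowboat arrives there on crossings 1, 3, 5, 7, 9, 11 is 1, 2, 3, 4, 5, 6 respectively; the best ever achieved is 6 of 8.
From crossing 13 on, no configuration arises that was not already reachable earlier: only 144 distinct safe configurations (who is on which side, and where the rowboat is) can ever be reached, none of them has everyone across, and every continuation just revisits them. So no valid plan exists.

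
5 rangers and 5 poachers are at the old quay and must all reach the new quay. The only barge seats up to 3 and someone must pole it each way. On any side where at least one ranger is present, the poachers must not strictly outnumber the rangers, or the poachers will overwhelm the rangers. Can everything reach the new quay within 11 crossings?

Yes

Yes — this plan uses 11 crossings (≤ 11):
1. 2 poachers → the new quay.  (the old quay: 5R 3P; the new quay: 0R 2P)
2. 1 poacher ← the old quay.  (the old quay: 5R 4P; the new quay: 0R 1P)
3. 3 poachers → the new quay.  (the old quay: 5R 1P; the new quay: 0R 4P)
4. 1 poacher ← the old quay.  (the old quay: 5R 2P; the new quay: 0R 3P)
5. 3 rangers → the new quay.  (the old quay: 2R 2P; the new quay: 3R 3P)
6. 1 ranger and 1 poacher ← the old quay.  (the old quay: 3R 3P; the new quay: 2R 2P)
7. 3 rangers → the new quay.  (the old quay: 0R 3P; the new quay: 5R 2P)
8. 1 poacher ← the old quay.  (the old quay: 0R 4P; the new quay: 5R 1P)
9. 2 poachers → the new quay.  (the old quay: 0R 2P; the new quay: 5R 3P)
10. 1 poacher ← the old quay.  (the old quay: 0R 3P; the new quay: 5R 2P)
11. 3 poachers → the new quay.  (the old quay: 0R 0P; the new quay: 5R 5P)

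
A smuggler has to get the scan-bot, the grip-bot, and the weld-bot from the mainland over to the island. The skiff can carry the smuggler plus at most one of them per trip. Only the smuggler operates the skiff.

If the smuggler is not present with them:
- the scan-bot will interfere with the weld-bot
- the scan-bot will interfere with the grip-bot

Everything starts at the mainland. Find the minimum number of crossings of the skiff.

7

Counting alone: the smuggler can take at most 1 across per trip to the island, so moving all 3 needs at least 3 loaded trips out, with a return between consecutive ones — at least 5 crossings.
The safety rule pushes this higher. Following every safe sequence of crossings, the most of the 3 that can be at the island as the skiff arrives there on crossing 5 is 2 — never all 3.
So no plan with fewer than 7 crossings exists, and this one achieves 7:
1. Smuggler goes to the island with the scan-bot.  [the mainland: the grip-bot, the weld-bot | the island: the scan-bot]
2. Smuggler goes back to the mainland alone.  [the mainland: the grip-bot, the weld-bot | the island: the scan-bot]
3. Smuggler goes to the island with the grip-bot.  [the mainland: the weld-bot | the island: the grip-bot, the scan-bot]
4. Smuggler goes back to the mainland with the scan-bot.  [the mainland: the scan-bot, the weld-bot | the island: the grip-bot]
5. Smuggler goes to the island with the weld-bot.  [the mainland: the scan-bot | the island: the grip-bot, the weld-bot]
6. Smuggler goes back to the mainland alone.  [the mainland: the scan-bot | the island: the grip-bot, the weld-bot]
7. Smuggler goes to the island with the scan-bot.  [the mainland: — | the island: the grip-bot, the scan-bot, the weld-bot]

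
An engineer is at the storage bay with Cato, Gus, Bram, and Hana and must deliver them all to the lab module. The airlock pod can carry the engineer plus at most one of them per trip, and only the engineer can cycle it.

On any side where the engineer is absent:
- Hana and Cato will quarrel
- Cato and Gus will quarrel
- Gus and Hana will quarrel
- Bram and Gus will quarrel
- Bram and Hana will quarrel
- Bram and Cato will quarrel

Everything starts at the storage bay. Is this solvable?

Whatever the first load, the items left behind include a forbidden pair without the engineer. No opening move is safe, so no plan exists.

No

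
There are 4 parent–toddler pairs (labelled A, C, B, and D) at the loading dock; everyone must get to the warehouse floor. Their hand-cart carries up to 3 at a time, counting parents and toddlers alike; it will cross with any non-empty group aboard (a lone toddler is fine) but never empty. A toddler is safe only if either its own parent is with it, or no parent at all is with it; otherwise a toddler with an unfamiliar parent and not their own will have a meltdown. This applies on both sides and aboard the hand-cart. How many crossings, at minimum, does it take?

Counting alone: each trip to the warehouse floor takes at most 3 across and each return brings at least 1 back, so after t trips out (and t−1 returns) at most 3t − (t−1) of the 8 are across; that first reaches 8 at t = 4, so at least 7 crossings are needed.
The safety rule pushes this higher. Following every safe sequence of crossings, the most of the 8 that can be at the warehouse floor as the hand-cart arrives there on crossing 7 is 7 — never all 8.
So no plan with fewer than 9 crossings exists, and this one achieves 9:
1. parent A and toddler A cross → the warehouse floor.
2. parent A crosses ← the loading dock.
3. parent A, parent C, and toddler C cross → the warehouse floor.
4. parent A and toddler A cross ← the loading dock.
5. parent A, parent B, and parent D cross → the warehouse floor.
6. toddler C crosses ← the loading dock.
7. toddler A and toddler C cross → the warehouse floor.
8. toddler A crosses ← the loading dock.
9. toddler A, toddler B, and toddler D cross → the warehouse floor.

9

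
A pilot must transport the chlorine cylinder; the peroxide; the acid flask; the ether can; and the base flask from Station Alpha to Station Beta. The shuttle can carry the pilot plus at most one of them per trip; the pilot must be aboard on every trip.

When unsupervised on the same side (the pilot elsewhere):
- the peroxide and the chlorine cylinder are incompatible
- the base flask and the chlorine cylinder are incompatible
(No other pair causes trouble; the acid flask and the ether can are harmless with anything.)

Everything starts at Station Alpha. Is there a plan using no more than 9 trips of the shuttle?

Counting alone: the pilot can take at most 1 across per trip to Station Beta, so moving all 5 needs at least 5 loaded trips out, with a return between consecutive ones — at least 9 crossings.
The safety rule pushes this higher. Following every safe sequence of crossings, the most of the 5 that can be at Station Beta as the shuttle arrives there on crossing 9 is 4 — never all 5.
So the move cannot be finished within 9 crossings. (The shortest complete plan takes 11:)
1. Pilot goes to Station Beta with the chlorine cylinder.
2. Pilot goes back to Station Alpha alone.
3. Pilot goes to Station Beta with the peroxide.
4. Pilot goes back to Station Alpha with the chlorine cylinder.
5. Pilot goes to Station Beta with the base flask.
6. Pilot goes back to Station Alpha alone.
7. Pilot goes to Station Beta with the acid flask.
8. Pilot goes back to Station Alpha alone.
9. Pilot goes to Station Beta with the ether can.
10. Pilot goes back to Station Alpha alone.
11. Pilot goes to Station Beta with the chlorine cylinder.

No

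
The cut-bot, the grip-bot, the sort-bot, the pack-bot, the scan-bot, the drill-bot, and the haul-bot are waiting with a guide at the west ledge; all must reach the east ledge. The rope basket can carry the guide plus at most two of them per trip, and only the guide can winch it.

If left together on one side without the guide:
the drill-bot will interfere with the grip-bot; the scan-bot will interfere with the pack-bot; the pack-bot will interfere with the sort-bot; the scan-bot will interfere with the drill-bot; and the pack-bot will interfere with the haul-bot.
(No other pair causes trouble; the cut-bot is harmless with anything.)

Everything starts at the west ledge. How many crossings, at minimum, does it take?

9

Counting alone: the guide can take at most 2 across per trip to the east ledge, so moving all 7 needs at least 4 loaded trips out, with a return between consecutive ones — at least 7 crossings.
The safety rule pushes this higher. Following every safe sequence of crossings, the most of the 7 that can be at the east ledge as the rope basket arrives there on crossing 7 is 6 — never all 7.
So no plan with fewer than 9 crossings exists, and this one achieves 9:
1. Guide goes to the east ledge with the drill-bot and the pack-bot.
2. Guide goes back to the west ledge alone.
3. Guide goes to the east ledge with the cut-bot.
4. Guide goes back to the west ledge alone.
5. Guide goes to the east ledge with the grip-bot and the sort-bot.
6. Guide goes back to the west ledge with the drill-bot and the pack-bot.
7. Guide goes to the east ledge with the haul-bot and the scan-bot.
8. Guide goes back to the west ledge alone.
9. Guide goes to the east ledge with the drill-bot and the pack-bot.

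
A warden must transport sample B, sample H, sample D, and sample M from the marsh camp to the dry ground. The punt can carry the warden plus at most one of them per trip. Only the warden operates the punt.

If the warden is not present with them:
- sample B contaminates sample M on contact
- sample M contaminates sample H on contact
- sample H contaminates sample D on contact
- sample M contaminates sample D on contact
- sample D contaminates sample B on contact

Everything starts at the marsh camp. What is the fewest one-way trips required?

impossible

Whatever the first load, the items left behind include a forbidden pair without the warden. No opening move is safe, so no plan exists.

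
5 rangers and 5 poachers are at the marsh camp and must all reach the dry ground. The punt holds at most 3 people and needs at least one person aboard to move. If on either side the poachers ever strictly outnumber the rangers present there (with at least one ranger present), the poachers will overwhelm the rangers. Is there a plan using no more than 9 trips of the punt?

No

Counting alone: each trip to the dry ground takes at most 3 across and each return brings at least 1 back, so after t trips out (and t−1 returns) at most 3t − (t−1) of the 10 are across; that first reaches 10 at t = 5, so at least 9 crossings are needed.
The safety rule pushes this higher. Following every safe sequence of crossings, the most of the 10 that can be at the dry ground as the punt arrives there on crossing 9 is 9 — never all 10.
So the move cannot be finished within 9 crossings. (The shortest complete plan takes 11:)
1. 2 poachers → the dry ground.  (the marsh camp: 5R 3P; the dry ground: 0R 2P)
2. 1 poacher ← the marsh camp.  (the marsh camp: 5R 4P; the dry ground: 0R 1P)
3. 3 poachers → the dry ground.  (the marsh camp: 5R 1P; the dry ground: 0R 4P)
4. 1 poacher ← the marsh camp.  (the marsh camp: 5R 2P; the dry ground: 0R 3P)
5. 3 rangers → the dry ground.  (the marsh camp: 2R 2P; the dry ground: 3R 3P)
6. 1 ranger and 1 poacher ← the marsh camp.  (the marsh camp: 3R 3P; the dry ground: 2R 2P)
7. 3 rangers → the dry ground.  (the marsh camp: 0R 3P; the dry ground: 5R 2P)
8. 1 poacher ← the marsh camp.  (the marsh camp: 0R 4P; the dry ground: 5R 1P)
9. 2 poachers → the dry ground.  (the marsh camp: 0R 2P; the dry ground: 5R 3P)
10. 1 poacher ← the marsh camp.  (the marsh camp: 0R 3P; the dry ground: 5R 2P)
11. 3 poachers → the dry ground.  (the marsh camp: 0R 0P; the dry ground: 5R 5P)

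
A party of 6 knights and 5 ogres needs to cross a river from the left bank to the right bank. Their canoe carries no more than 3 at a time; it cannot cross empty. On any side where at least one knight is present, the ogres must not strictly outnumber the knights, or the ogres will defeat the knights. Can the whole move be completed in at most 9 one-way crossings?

Yes — this plan uses 9 crossings (≤ 9):
1. 3 ogres → the right bank.  (the left bank: 6K 2O; the right bank: 0K 3O)
2. 1 ogre ← the left bank.  (the left bank: 6K 3O; the right bank: 0K 2O)
3. 3 knights → the right bank.  (the left bank: 3K 3O; the right bank: 3K 2O)
4. 1 knight ← the left bank.  (the left bank: 4K 3O; the right bank: 2K 2O)
5. 2 knights and 1 ogre → the right bank.  (the left bank: 2K 2O; the right bank: 4K 3O)
6. 1 knight ← the left bank.  (the left bank: 3K 2O; the right bank: 3K 3O)
7. 2 knights and 1 ogre → the right bank.  (the left bank: 1K 1O; the right bank: 5K 4O)
8. 1 knight ← the left bank.  (the left bank: 2K 1O; the right bank: 4K 4O)
9. 2 knights and 1 ogre → the right bank.  (the left bank: 0K 0O; the right bank: 6K 5O)

Yes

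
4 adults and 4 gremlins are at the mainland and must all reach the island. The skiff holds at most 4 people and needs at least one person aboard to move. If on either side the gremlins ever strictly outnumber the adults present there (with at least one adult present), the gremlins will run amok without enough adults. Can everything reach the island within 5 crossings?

Yes — this plan uses 5 crossings (≤ 5):
1. 2 gremlins → the island.  (the mainland: 4A 2G; the island: 0A 2G)
2. 1 gremlin ← the mainland.  (the mainland: 4A 3G; the island: 0A 1G)
3. 4 adults → the island.  (the mainland: 0A 3G; the island: 4A 1G)
4. 1 gremlin ← the mainland.  (the mainland: 0A 4G; the island: 4A 0G)
5. 4 gremlins → the island.  (the mainland: 0A 0G; the island: 4A 4G)

Yes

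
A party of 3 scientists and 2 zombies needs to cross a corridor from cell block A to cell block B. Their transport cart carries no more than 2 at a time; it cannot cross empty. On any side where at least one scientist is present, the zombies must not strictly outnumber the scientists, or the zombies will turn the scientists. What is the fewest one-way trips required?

Counting alone: each trip to cell block B takes at most 2 across and each return brings at least 1 back, so after t trips out (and t−1 returns) at most 2t − (t−1) of the 5 are across; that first reaches 5 at t = 4, so at least 7 crossings are needed.
The plan below uses exactly 7 crossings, so it is optimal:
1. 2 zombies → cell block B.  (cell block A: 3S 0Z; cell block B: 0S 2Z)
2. 1 zombie ← cell block A.  (cell block A: 3S 1Z; cell block B: 0S 1Z)
3. 2 scientists → cell block B.  (cell block A: 1S 1Z; cell block B: 2S 1Z)
4. 1 scientist ← cell block A.  (cell block A: 2S 1Z; cell block B: 1S 1Z)
5. 1 scientist and 1 zombie → cell block B.  (cell block A: 1S 0Z; cell block B: 2S 2Z)
6. 1 zombie ← cell block A.  (cell block A: 1S 1Z; cell block B: 2S 1Z)
7. 1 scientist and 1 zombie → cell block B.  (cell block A: 0S 0Z; cell block B: 3S 2Z)

7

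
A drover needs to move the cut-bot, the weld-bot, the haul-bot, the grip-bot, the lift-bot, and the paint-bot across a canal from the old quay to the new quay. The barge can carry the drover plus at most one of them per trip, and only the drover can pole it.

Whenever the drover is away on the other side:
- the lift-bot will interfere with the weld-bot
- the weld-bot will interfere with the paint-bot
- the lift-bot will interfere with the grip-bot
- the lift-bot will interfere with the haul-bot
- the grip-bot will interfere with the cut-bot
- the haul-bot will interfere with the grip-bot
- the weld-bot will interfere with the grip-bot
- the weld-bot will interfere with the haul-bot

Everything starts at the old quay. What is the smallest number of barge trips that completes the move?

impossible

Whatever the first load, the items left behind include a forbidden pair without the drover. No opening move is safe, so no plan exists.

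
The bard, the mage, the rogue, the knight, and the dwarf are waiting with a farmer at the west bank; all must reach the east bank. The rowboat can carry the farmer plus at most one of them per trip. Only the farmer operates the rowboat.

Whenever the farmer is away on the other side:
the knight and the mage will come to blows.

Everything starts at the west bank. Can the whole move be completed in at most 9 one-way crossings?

Yes

Yes — this plan uses 9 crossings (≤ 9):
1. Farmer goes to the east bank with the mage.
2. Farmer goes back to the west bank alone.
3. Farmer goes to the east bank with the bard.
4. Farmer goes back to the west bank alone.
5. Farmer goes to the east bank with the rogue.
6. Farmer goes back to the west bank alone.
7. Farmer goes to the east bank with the dwarf.
8. Farmer goes back to the west bank alone.
9. Farmer goes to the east bank with the knight.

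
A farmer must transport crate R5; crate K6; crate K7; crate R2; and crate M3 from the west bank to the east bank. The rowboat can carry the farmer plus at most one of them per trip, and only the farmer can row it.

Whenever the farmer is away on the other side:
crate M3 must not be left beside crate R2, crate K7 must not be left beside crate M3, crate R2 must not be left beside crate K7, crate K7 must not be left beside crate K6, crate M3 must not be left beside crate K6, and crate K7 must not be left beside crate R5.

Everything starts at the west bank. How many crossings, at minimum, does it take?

impossible

Whatever the first load, the items left behind include a forbidden pair without the farmer. No opening move is safe, so no plan exists.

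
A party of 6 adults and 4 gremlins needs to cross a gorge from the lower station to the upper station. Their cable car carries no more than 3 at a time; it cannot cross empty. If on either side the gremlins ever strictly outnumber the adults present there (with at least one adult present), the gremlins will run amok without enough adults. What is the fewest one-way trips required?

9

Counting alone: each trip to the upper station takes at most 3 across and each return brings at least 1 back, so after t trips out (and t−1 returns) at most 3t − (t−1) of the 10 are across; that first reaches 10 at t = 5, so at least 9 crossings are needed.
The plan below uses exactly 9 crossings, so it is optimal:
1. 2 gremlins → the upper station.  (the lower station: 6A 2G; the upper station: 0A 2G)
2. 1 gremlin ← the lower station.  (the lower station: 6A 3G; the upper station: 0A 1G)
3. 3 gremlins → the upper station.  (the lower station: 6A 0G; the upper station: 0A 4G)
4. 1 gremlin ← the lower station.  (the lower station: 6A 1G; the upper station: 0A 3G)
5. 3 adults → the upper station.  (the lower station: 3A 1G; the upper station: 3A 3G)
6. 1 gremlin ← the lower station.  (the lower station: 3A 2G; the upper station: 3A 2G)
7. 1 adult and 2 gremlins → the upper station.  (the lower station: 2A 0G; the upper station: 4A 4G)
8. 1 gremlin ← the lower station.  (the lower station: 2A 1G; the upper station: 4A 3G)
9. 2 adults and 1 gremlin → the upper station.  (the lower station: 0A 0G; the upper station: 6A 4G)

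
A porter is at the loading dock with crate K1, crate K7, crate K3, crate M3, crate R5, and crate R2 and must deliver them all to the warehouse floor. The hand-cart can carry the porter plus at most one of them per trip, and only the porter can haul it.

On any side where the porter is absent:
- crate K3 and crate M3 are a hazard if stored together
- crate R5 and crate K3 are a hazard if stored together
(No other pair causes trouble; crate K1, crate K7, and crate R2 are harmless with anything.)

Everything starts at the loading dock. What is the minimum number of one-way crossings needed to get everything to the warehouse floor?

13

Counting alone: the porter can take at most 1 across per trip to the warehouse floor, so moving all 6 needs at least 6 loaded trips out, with a return between consecutive ones — at least 11 crossings.
The safety rule pushes this higher. Following every safe sequence of crossings, the most of the 6 that can be at the warehouse floor as the hand-cart arrives there on crossing 11 is 5 — never all 6.
So no plan with fewer than 13 crossings exists, and this one achieves 13:
1. Porter goes to the warehouse floor with crate K3.
2. Porter goes back to the loading dock alone.
3. Porter goes to the warehouse floor with crate K1.
4. Porter goes back to the loading dock alone.
5. Porter goes to the warehouse floor with crate K7.
6. Porter goes back to the loading dock alone.
7. Porter goes to the warehouse floor with crate M3.
8. Porter goes back to the loading dock with crate K3.
9. Porter goes to the warehouse floor with crate R5.
10. Porter goes back to the loading dock alone.
11. Porter goes to the warehouse floor with crate R2.
12. Porter goes back to the loading dock alone.
13. Porter goes to the warehouse floor with crate K3.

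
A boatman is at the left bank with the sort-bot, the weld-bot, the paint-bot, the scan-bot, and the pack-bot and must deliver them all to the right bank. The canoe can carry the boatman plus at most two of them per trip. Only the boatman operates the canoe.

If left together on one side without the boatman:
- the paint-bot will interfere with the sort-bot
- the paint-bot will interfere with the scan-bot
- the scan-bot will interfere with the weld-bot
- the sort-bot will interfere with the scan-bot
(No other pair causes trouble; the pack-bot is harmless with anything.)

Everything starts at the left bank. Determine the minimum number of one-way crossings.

7

Counting alone: the boatman can take at most 2 across per trip to the right bank, so moving all 5 needs at least 3 loaded trips out, with a return between consecutive ones — at least 5 crossings.
The safety rule pushes this higher. Following every safe sequence of crossings, the most of the 5 that can be at the right bank as the canoe arrives there on crossing 5 is 4 — never all 5.
So no plan with fewer than 7 crossings exists, and this one achieves 7:
1. Boatman goes to the right bank with the scan-bot and the sort-bot.  [the left bank: the pack-bot, the paint-bot, the weld-bot | the right bank: the scan-bot, the sort-bot]
2. Boatman goes back to the left bank with the sort-bot.  [the left bank: the pack-bot, the paint-bot, the sort-bot, the weld-bot | the right bank: the scan-bot]
3. Boatman goes to the right bank with the sort-bot and the weld-bot.  [the left bank: the pack-bot, the paint-bot | the right bank: the scan-bot, the sort-bot, the weld-bot]
4. Boatman goes back to the left bank with the scan-bot.  [the left bank: the pack-bot, the paint-bot, the scan-bot | the right bank: the sort-bot, the weld-bot]
5. Boatman goes to the right bank with the pack-bot and the paint-bot.  [the left bank: the scan-bot | the right bank: the pack-bot, the paint-bot, the sort-bot, the weld-bot]
6. Boatman goes back to the left bank with the sort-bot.  [the left bank: the scan-bot, the sort-bot | the right bank: the pack-bot, the paint-bot, the weld-bot]
7. Boatman goes to the right bank with the scan-bot and the sort-bot.  [the left bank: — | the right bank: the pack-bot, the paint-bot, the scan-bot, the sort-bot, the weld-bot]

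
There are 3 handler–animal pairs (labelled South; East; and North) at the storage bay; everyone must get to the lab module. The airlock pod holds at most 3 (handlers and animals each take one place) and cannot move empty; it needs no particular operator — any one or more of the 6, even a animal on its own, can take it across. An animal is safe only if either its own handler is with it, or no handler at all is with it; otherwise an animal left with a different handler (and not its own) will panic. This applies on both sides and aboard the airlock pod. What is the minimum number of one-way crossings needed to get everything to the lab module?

5

Counting alone: each trip to the lab module takes at most 3 across and each return brings at least 1 back, so after t trips out (and t−1 returns) at most 3t − (t−1) of the 6 are across; that first reaches 6 at t = 3, so at least 5 crossings are needed.
The plan below uses exactly 5 crossings, so it is optimal:
1. animal South and handler South cross → the lab module.
2. handler South crosses ← the storage bay.
3. handler East, handler North, and handler South cross → the lab module.
4. animal South crosses ← the storage bay.
5. animal East, animal North, and animal South cross → the lab module.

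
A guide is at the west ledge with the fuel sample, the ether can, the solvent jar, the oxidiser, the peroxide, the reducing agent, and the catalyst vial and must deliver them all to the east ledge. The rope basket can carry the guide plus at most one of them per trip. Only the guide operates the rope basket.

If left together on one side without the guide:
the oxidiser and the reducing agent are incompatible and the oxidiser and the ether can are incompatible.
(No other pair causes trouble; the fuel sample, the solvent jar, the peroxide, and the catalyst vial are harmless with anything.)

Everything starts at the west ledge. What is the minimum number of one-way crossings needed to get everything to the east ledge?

Counting alone: the guide can take at most 1 across per trip to the east ledge, so moving all 7 needs at least 7 loaded trips out, with a return between consecutive ones — at least 13 crossings.
The safety rule pushes this higher. Following every safe sequence of crossings, the most of the 7 that can be at the east ledge as the rope basket arrives there on crossing 13 is 6 — never all 7.
So no plan with fewer than 15 crossings exists, and this one achieves 15:
1. Guide goes to the east ledge with the oxidiser.  [the west ledge: the catalyst vial, the ether can, the fuel sample, the peroxide, the reducing agent, the solvent jar | the east ledge: the oxidiser]
2. Guide goes back to the west ledge alone.  [the west ledge: the catalyst vial, the ether can, the fuel sample, the peroxide, the reducing agent, the solvent jar | the east ledge: the oxidiser]
3. Guide goes to the east ledge with the fuel sample.  [the west ledge: the catalyst vial, the ether can, the peroxide, the reducing agent, the solvent jar | the east ledge: the fuel sample, the oxidiser]
4. Guide goes back to the west ledge alone.  [the west ledge: the catalyst vial, the ether can, the peroxide, the reducing agent, the solvent jar | the east ledge: the fuel sample, the oxidiser]
5. Guide goes to the east ledge with the ether can.  [the west ledge: the catalyst vial, the peroxide, the reducing agent, the solvent jar | the east ledge: the ether can, the fuel sample, the oxidiser]
6. Guide goes back to the west ledge with the oxidiser.  [the west ledge: the catalyst vial, the oxidiser, the peroxide, the reducing agent, the solvent jar | the east ledge: the ether can, the fuel sample]
7. Guide goes to the east ledge with the reducing agent.  [the west ledge: the catalyst vial, the oxidiser, the peroxide, the solvent jar | the east ledge: the ether can, the fuel sample, the reducing agent]
8. Guide goes back to the west ledge alone.  [the west ledge: the catalyst vial, the oxidiser, the peroxide, the solvent jar | the east ledge: the ether can, the fuel sample, the reducing agent]
9. Guide goes to the east ledge with the solvent jar.  [the west ledge: the catalyst vial, the oxidiser, the peroxide | the east ledge: the ether can, the fuel sample, the reducing agent, the solvent jar]
10. Guide goes back to the west ledge alone.  [the west ledge: the catalyst vial, the oxidiser, the peroxide | the east ledge: the ether can, the fuel sample, the reducing agent, the solvent jar]
11. Guide goes to the east ledge with the peroxide.  [the west ledge: the catalyst vial, the oxidiser | the east ledge: the ether can, the fuel sample, the peroxide, the reducing agent, the solvent jar]
12. Guide goes back to the west ledge alone.  [the west ledge: the catalyst vial, the oxidiser | the east ledge: the ether can, the fuel sample, the peroxide, the reducing agent, the solvent jar]
13. Guide goes to the east ledge with the catalyst vial.  [the west ledge: the oxidiser | the east ledge: the catalyst vial, the ether can, the fuel sample, the peroxide, the reducing agent, the solvent jar]
14. Guide goes back to the west ledge alone.  [the west ledge: the oxidiser | the east ledge: the catalyst vial, the ether can, the fuel sample, the peroxide, the reducing agent, the solvent jar]
15. Guide goes to the east ledge with the oxidiser.  [the west ledge: — | the east ledge: the catalyst vial, the ether can, the fuel sample, the oxidiser, the peroxide, the reducing agent, the solvent jar]

15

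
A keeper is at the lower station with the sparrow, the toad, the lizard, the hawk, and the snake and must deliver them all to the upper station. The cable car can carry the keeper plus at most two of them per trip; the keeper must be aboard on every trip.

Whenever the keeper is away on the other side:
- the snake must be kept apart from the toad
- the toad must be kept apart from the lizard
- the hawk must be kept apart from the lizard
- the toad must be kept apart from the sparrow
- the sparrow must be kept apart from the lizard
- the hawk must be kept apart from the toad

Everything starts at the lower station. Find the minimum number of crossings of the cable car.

7

Counting alone: the keeper can take at most 2 across per trip to the upper station, so moving all 5 needs at least 3 loaded trips out, with a return between consecutive ones — at least 5 crossings.
The safety rule pushes this higher. Following every safe sequence of crossings, the most of the 5 that can be at the upper station as the cable car arrives there on crossing 5 is 4 — never all 5.
So no plan with fewer than 7 crossings exists, and this one achieves 7:
1. Keeper goes to the upper station with the lizard and the toad.  [the lower station: the hawk, the snake, the sparrow | the upper station: the lizard, the toad]
2. Keeper goes back to the lower station with the toad.  [the lower station: the hawk, the snake, the sparrow, the toad | the upper station: the lizard]
3. Keeper goes to the upper station with the snake and the toad.  [the lower station: the hawk, the sparrow | the upper station: the lizard, the snake, the toad]
4. Keeper goes back to the lower station with the toad.  [the lower station: the hawk, the sparrow, the toad | the upper station: the lizard, the snake]
5. Keeper goes to the upper station with the hawk and the sparrow.  [the lower station: the toad | the upper station: the hawk, the lizard, the snake, the sparrow]
6. Keeper goes back to the lower station with the lizard.  [the lower station: the lizard, the toad | the upper station: the hawk, the snake, the sparrow]
7. Keeper goes to the upper station with the lizard and the toad.  [the lower station: — | the upper station: the hawk, the lizard, the snake, the sparrow, the toad]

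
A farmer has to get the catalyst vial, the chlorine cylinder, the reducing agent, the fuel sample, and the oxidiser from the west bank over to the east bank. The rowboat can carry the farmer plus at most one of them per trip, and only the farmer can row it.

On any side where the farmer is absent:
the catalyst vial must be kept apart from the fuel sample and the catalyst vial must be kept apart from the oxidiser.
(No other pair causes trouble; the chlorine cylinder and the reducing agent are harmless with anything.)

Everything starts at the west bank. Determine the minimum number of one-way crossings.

Counting alone: the farmer can take at most 1 across per trip to the east bank, so moving all 5 needs at least 5 loaded trips out, with a return between consecutive ones — at least 9 crossings.
The safety rule pushes this higher. Following every safe sequence of crossings, the most of the 5 that can be at the east bank as the rowboat arrives there on crossing 9 is 4 — never all 5.
So no plan with fewer than 11 crossings exists, and this one achieves 11:
1. Farmer goes to the east bank with the catalyst vial.
2. Farmer goes back to the west bank alone.
3. Farmer goes to the east bank with the chlorine cylinder.
4. Farmer goes back to the west bank alone.
5. Farmer goes to the east bank with the reducing agent.
6. Farmer goes back to the west bank alone.
7. Farmer goes to the east bank with the fuel sample.
8. Farmer goes back to the west bank with the catalyst vial.
9. Farmer goes to the east bank with the oxidiser.
10. Farmer goes back to the west bank alone.
11. Farmer goes to the east bank with the catalyst vial.

11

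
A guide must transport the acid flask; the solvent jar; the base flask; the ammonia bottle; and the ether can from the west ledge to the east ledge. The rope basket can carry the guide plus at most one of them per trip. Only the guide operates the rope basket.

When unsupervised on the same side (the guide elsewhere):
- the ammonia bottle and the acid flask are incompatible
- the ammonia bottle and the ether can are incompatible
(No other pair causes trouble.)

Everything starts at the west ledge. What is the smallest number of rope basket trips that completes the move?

Counting alone: the guide can take at most 1 across per trip to the east ledge, so moving all 5 needs at least 5 loaded trips out, with a return between consecutive ones — at least 9 crossings.
The safety rule pushes this higher. Following every safe sequence of crossings, the most of the 5 that can be at the east ledge as the rope basket arrives there on crossing 9 is 4 — never all 5.
So no plan with fewer than 11 crossings exists, and this one achieves 11:
1. Guide goes to the east ledge with the ammonia bottle.  [the west ledge: the acid flask, the base flask, the ether can, the solvent jar | the east ledge: the ammonia bottle]
2. Guide goes back to the west ledge alone.  [the west ledge: the acid flask, the base flask, the ether can, the solvent jar | the east ledge: the ammonia bottle]
3. Guide goes to the east ledge with the acid flask.  [the west ledge: the base flask, the ether can, the solvent jar | the east ledge: the acid flask, the ammonia bottle]
4. Guide goes back to the west ledge with the ammonia bottle.  [the west ledge: the ammonia bottle, the base flask, the ether can, the solvent jar | the east ledge: the acid flask]
5. Guide goes to the east ledge with the ether can.  [the west ledge: the ammonia bottle, the base flask, the solvent jar | the east ledge: the acid flask, the ether can]
6. Guide goes back to the west ledge alone.  [the west ledge: the ammonia bottle, the base flask, the solvent jar | the east ledge: the acid flask, the ether can]
7. Guide goes to the east ledge with the solvent jar.  [the west ledge: the ammonia bottle, the base flask | the east ledge: the acid flask, the ether can, the solvent jar]
8. Guide goes back to the west ledge alone.  [the west ledge: the ammonia bottle, the base flask | the east ledge: the acid flask, the ether can, the solvent jar]
9. Guide goes to the east ledge with the base flask.  [the west ledge: the ammonia bottle | the east ledge: the acid flask, the base flask, the ether can, the solvent jar]
10. Guide goes back to the west ledge alone.  [the west ledge: the ammonia bottle | the east ledge: the acid flask, the base flask, the ether can, the solvent jar]
11. Guide goes to the east ledge with the ammonia bottle.  [the west ledge: — | the east ledge: the acid flask, the ammonia bottle, the base flask, the ether can, the solvent jar]

11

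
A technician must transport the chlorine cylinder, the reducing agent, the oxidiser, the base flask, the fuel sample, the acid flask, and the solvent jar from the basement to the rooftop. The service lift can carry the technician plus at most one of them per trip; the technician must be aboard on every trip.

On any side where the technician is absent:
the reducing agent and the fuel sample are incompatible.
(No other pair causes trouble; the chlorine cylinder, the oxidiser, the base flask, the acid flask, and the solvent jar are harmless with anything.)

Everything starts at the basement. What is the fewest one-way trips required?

Counting alone: the technician can take at most 1 across per trip to the rooftop, so moving all 7 needs at least 7 loaded trips out, with a return between consecutive ones — at least 13 crossings.
The plan below uses exactly 13 crossings, so it is optimal:
1. Technician goes to the rooftop with the reducing agent.  [the basement: the acid flask, the base flask, the chlorine cylinder, the fuel sample, the oxidiser, the solvent jar | the rooftop: the reducing agent]
2. Technician goes back to the basement alone.  [the basement: the acid flask, the base flask, the chlorine cylinder, the fuel sample, the oxidiser, the solvent jar | the rooftop: the reducing agent]
3. Technician goes to the rooftop with the chlorine cylinder.  [the basement: the acid flask, the base flask, the fuel sample, the oxidiser, the solvent jar | the rooftop: the chlorine cylinder, the reducing agent]
4. Technician goes back to the basement alone.  [the basement: the acid flask, the base flask, the fuel sample, the oxidiser, the solvent jar | the rooftop: the chlorine cylinder, the reducing agent]
5. Technician goes to the rooftop with the oxidiser.  [the basement: the acid flask, the base flask, the fuel sample, the solvent jar | the rooftop: the chlorine cylinder, the oxidiser, the reducing agent]
6. Technician goes back to the basement alone.  [the basement: the acid flask, the base flask, the fuel sample, the solvent jar | the rooftop: the chlorine cylinder, the oxidiser, the reducing agent]
7. Technician goes to the rooftop with the base flask.  [the basement: the acid flask, the fuel sample, the solvent jar | the rooftop: the base flask, the chlorine cylinder, the oxidiser, the reducing agent]
8. Technician goes back to the basement alone.  [the basement: the acid flask, the fuel sample, the solvent jar | the rooftop: the base flask, the chlorine cylinder, the oxidiser, the reducing agent]
9. Technician goes to the rooftop with the acid flask.  [the basement: the fuel sample, the solvent jar | the rooftop: the acid flask, the base flask, the chlorine cylinder, the oxidiser, the reducing agent]
10. Technician goes back to the basement alone.  [the basement: the fuel sample, the solvent jar | the rooftop: the acid flask, the base flask, the chlorine cylinder, the oxidiser, the reducing agent]
11. Technician goes to the rooftop with the solvent jar.  [the basement: the fuel sample | the rooftop: the acid flask, the base flask, the chlorine cylinder, the oxidiser, the reducing agent, the solvent jar]
12. Technician goes back to the basement alone.  [the basement: the fuel sample | the rooftop: the acid flask, the base flask, the chlorine cylinder, the oxidiser, the reducing agent, the solvent jar]
13. Technician goes to the rooftop with the fuel sample.  [the basement: — | the rooftop: the acid flask, the base flask, the chlorine cylinder, the fuel sample, the oxidiser, the reducing agent, the solvent jar]

13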